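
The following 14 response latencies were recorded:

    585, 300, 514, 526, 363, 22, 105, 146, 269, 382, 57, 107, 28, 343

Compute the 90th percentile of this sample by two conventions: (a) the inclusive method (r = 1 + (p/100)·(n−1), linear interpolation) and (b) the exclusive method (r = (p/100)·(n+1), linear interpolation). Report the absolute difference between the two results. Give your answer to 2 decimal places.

33.10

Sorted: 22, 28, 57, 105, 107, 146, 269, 300, 343, 363, 382, 514, 526, 585.
n = 14.
(a) r = 12.7; between ranks 12 (514) and 13 (526): 522.4.
(b) r = 13.5; between ranks 13 (526) and 14 (585): 555.5.
|522.4 − 555.5| = 33.1.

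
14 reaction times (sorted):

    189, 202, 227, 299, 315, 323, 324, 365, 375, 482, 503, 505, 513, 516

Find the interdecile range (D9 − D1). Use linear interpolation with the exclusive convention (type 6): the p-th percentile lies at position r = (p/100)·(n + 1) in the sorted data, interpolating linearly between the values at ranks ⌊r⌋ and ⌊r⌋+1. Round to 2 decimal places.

n = 14.
P10: r = 1.5; ranks 1–2 are 189, 202; interpolating gives 195.5.
P90: r = 13.5; ranks 13–14 are 513, 516; interpolating gives 514.5.
Difference: 514.5 − 195.5 = 319.

319.00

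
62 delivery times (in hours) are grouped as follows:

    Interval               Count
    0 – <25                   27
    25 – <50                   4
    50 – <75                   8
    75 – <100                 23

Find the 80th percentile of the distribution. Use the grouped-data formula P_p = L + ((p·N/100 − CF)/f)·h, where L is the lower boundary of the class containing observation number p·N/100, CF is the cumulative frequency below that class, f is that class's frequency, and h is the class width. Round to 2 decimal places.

N = 62; target position k = 80/100 · 62 = 49.6.
Cumulative frequencies: 27, 31, 39, 62.
Observation 49.6 falls in the class 75 – <100.
L = 75, CF = 39, f = 23, h = 25.
P80 = 75 + ((49.6 − 39)/23)·25 = 75 + 11.5217 = 86.5217.

86.52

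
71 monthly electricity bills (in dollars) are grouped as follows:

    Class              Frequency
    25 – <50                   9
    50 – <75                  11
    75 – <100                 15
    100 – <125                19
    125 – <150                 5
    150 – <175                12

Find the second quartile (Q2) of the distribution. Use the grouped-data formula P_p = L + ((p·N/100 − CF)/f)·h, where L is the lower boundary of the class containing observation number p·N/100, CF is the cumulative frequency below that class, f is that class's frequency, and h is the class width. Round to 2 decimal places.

N = 71; target position k = 50/100 · 71 = 35.5.
Cumulative frequencies: 9, 20, 35, 54, 59, 71.
Observation 35.5 falls in the class 100 – <125.
L = 100, CF = 35, f = 19, h = 25.
P50 = 100 + ((35.5 − 35)/19)·25 = 100 + 0.657895 = 100.658.

100.66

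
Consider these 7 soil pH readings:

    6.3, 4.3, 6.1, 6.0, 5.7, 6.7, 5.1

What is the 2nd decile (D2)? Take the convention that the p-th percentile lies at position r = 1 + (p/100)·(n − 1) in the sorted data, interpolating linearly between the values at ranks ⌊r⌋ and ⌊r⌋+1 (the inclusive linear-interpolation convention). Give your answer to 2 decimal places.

Sorted: 4.3, 5.1, 5.7, 6.0, 6.1, 6.3, 6.7.
n = 7.
r = 1 + (20/100)·(7 − 1) = 1 + 1.2 = 2.2.
Rank 2 is 5.1 and rank 3 is 5.7.
Interpolate: 5.1 + 0.2·(5.7 − 5.1) = 5.1 + 0.2·0.6 = 5.22.

5.22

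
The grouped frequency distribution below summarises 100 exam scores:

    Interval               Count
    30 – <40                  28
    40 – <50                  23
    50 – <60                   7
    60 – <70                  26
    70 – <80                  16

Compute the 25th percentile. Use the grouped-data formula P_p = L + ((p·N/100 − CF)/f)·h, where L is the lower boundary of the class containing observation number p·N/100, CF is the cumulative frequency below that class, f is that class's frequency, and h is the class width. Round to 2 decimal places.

N = 100; target position k = 25/100 · 100 = 25.
Cumulative frequencies: 28, 51, 58, 84, 100.
Observation 25 falls in the class 30 – <40.
L = 30, CF = 0, f = 28, h = 10.
P25 = 30 + ((25 − 0)/28)·10 = 30 + 8.92857 = 38.9286.

38.93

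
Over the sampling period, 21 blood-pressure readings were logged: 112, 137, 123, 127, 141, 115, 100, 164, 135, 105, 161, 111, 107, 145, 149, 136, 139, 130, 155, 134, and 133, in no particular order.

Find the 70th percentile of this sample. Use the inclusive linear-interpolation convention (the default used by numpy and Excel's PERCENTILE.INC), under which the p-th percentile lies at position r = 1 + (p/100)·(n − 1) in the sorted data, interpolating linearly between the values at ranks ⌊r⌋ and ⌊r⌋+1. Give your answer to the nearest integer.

Sorted: 100, 105, 107, 111, 112, 115, 123, 127, 130, 133, 134, 135, 136, 137, 139, 141, 145, 149, 155, 161, 164.
n = 21.
r = 1 + (70/100)·(21 − 1) = 1 + 14 = 15.
r is an integer, so P70 is the value at rank 15: 139.

139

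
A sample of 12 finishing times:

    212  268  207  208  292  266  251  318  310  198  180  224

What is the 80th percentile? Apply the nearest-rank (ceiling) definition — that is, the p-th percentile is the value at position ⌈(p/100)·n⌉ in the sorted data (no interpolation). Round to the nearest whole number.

292

Sorted: 180, 198, 207, 208, 212, 224, 251, 266, 268, 292, 310, 318.
n = 12.
Position = ⌈80/100 · 12⌉ = ⌈9.6⌉ = 10.
The value at rank 10 is 292.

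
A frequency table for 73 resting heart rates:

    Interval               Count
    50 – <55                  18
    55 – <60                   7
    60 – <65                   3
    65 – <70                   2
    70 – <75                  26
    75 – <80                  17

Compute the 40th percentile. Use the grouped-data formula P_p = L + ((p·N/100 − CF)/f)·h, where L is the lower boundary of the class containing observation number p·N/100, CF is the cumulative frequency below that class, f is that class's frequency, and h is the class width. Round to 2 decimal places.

68.00

N = 73; target position k = 40/100 · 73 = 29.2.
Cumulative frequencies: 18, 25, 28, 30, 56, 73.
Observation 29.2 falls in the class 65 – <70.
L = 65, CF = 28, f = 2, h = 5.
P40 = 65 + ((29.2 − 28)/2)·5 = 65 + 3 = 68.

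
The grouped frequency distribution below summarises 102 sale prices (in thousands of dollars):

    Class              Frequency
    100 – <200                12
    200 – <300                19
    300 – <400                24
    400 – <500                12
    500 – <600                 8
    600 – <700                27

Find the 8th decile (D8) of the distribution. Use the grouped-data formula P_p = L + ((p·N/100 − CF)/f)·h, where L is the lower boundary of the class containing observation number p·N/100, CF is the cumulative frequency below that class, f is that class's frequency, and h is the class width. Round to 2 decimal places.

624.44

N = 102; target position k = 80/100 · 102 = 81.6.
Cumulative frequencies: 12, 31, 55, 67, 75, 102.
Observation 81.6 falls in the class 600 – <700.
L = 600, CF = 75, f = 27, h = 100.
P80 = 600 + ((81.6 − 75)/27)·100 = 600 + 24.4444 = 624.444.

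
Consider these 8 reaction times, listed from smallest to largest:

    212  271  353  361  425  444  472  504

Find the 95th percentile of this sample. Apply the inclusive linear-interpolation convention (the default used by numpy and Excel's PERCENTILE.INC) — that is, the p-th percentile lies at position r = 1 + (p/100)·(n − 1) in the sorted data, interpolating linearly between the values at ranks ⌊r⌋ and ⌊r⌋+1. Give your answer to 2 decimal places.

n = 8.
r = 1 + (95/100)·(8 − 1) = 1 + 6.65 = 7.65.
Rank 7 is 472 and rank 8 is 504.
Interpolate: 472 + 0.65·(504 − 472) = 472 + 0.65·32 = 492.8.

492.80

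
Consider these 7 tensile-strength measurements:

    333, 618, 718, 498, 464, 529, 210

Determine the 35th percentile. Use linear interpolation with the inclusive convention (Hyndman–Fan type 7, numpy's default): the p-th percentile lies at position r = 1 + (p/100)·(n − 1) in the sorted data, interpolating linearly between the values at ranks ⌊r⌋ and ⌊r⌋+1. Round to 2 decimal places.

467.40

Sorted: 210, 333, 464, 498, 529, 618, 718.
n = 7.
r = 1 + (35/100)·(7 − 1) = 1 + 2.1 = 3.1.
Rank 3 is 464 and rank 4 is 498.
Interpolate: 464 + 0.1·(498 − 464) = 464 + 0.1·34 = 467.4.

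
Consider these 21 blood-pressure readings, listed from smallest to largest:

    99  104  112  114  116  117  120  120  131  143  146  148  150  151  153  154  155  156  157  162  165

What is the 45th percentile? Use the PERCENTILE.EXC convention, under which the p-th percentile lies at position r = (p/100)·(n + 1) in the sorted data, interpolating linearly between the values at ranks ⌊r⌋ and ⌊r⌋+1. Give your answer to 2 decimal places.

141.80

n = 21.
r = (45/100)·(21 + 1) = 9.9.
Rank 9 is 131 and rank 10 is 143.
Interpolate: 131 + 0.9·(143 − 131) = 131 + 0.9·12 = 141.8.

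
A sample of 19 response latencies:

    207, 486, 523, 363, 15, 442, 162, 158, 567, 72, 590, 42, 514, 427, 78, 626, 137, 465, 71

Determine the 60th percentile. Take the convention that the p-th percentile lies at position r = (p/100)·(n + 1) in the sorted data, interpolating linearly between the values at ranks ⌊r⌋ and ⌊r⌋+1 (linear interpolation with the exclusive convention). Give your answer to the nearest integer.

442

Sorted: 15, 42, 71, 72, 78, 137, 158, 162, 207, 363, 427, 442, 465, 486, 514, 523, 567, 590, 626.
n = 19.
r = (60/100)·(19 + 1) = 12.
r is an integer, so P60 is the value at rank 12: 442.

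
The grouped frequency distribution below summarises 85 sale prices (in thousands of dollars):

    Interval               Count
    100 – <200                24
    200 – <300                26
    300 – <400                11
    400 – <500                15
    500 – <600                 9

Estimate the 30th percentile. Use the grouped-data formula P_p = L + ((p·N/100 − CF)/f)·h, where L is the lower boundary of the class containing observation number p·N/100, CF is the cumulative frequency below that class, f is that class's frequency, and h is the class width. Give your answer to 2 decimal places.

N = 85; target position k = 30/100 · 85 = 25.5.
Cumulative frequencies: 24, 50, 61, 76, 85.
Observation 25.5 falls in the class 200 – <300.
L = 200, CF = 24, f = 26, h = 100.
P30 = 200 + ((25.5 − 24)/26)·100 = 200 + 5.76923 = 205.769.

205.77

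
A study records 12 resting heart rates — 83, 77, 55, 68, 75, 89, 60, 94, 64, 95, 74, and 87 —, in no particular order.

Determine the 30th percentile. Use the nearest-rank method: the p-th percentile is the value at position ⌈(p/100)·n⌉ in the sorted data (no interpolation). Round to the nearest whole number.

68

Sorted: 55, 60, 64, 68, 74, 75, 77, 83, 87, 89, 94, 95.
n = 12.
Position = ⌈30/100 · 12⌉ = ⌈3.6⌉ = 4.
The value at rank 4 is 68.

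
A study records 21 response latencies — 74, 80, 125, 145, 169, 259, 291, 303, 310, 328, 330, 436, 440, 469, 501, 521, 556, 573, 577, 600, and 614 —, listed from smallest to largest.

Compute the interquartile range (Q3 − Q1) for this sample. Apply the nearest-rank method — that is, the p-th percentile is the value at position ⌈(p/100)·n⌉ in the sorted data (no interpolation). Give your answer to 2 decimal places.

262.00

n = 21.
P25: rank ⌈25/100·21⌉ = 6 → 259.
P75: rank ⌈75/100·21⌉ = 16 → 521.
Difference: 521 − 259 = 262.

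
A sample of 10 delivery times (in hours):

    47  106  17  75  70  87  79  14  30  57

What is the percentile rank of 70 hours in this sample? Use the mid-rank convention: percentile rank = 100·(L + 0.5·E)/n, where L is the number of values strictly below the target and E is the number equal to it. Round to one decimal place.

55.0

Sorted: 14, 17, 30, 47, 57, 70, 75, 79, 87, 106.
Count below 70: L = 5; count equal: E = 1; n = 10.
Percentile rank = 100·(5 + 0.5·1)/10 = 100·5.5/10 = 55.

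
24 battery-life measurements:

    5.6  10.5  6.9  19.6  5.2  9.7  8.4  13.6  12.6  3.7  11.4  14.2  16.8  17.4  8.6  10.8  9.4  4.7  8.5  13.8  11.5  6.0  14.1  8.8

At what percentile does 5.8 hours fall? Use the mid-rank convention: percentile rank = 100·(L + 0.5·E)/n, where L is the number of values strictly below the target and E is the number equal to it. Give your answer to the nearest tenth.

Sorted: 3.7, 4.7, 5.2, 5.6, 6.0, 6.9, 8.4, 8.5, 8.6, 8.8, 9.4, 9.7, 10.5, 10.8, 11.4, 11.5, 12.6, 13.6, 13.8, 14.1, 14.2, 16.8, 17.4, 19.6.
Count below 5.8: L = 4; count equal: E = 0; n = 24.
Percentile rank = 100·(4 + 0.5·0)/24 = 100·4/24 = 16.67.

16.7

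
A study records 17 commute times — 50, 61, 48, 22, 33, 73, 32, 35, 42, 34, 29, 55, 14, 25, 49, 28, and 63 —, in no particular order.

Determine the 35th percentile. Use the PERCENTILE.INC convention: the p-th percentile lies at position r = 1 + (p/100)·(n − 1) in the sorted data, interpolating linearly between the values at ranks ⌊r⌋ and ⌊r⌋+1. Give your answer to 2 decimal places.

Sorted: 14, 22, 25, 28, 29, 32, 33, 34, 35, 42, 48, 49, 50, 55, 61, 63, 73.
n = 17.
r = 1 + (35/100)·(17 − 1) = 1 + 5.6 = 6.6.
Rank 6 is 32 and rank 7 is 33.
Interpolate: 32 + 0.6·(33 − 32) = 32 + 0.6·1 = 32.6.

32.60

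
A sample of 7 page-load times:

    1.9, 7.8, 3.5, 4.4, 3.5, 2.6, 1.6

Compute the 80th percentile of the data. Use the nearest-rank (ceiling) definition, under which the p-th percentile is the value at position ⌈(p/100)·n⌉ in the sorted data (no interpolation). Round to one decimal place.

Sorted: 1.6, 1.9, 2.6, 3.5, 3.5, 4.4, 7.8.
n = 7.
Position = ⌈80/100 · 7⌉ = ⌈5.6⌉ = 6.
The value at rank 6 is 4.4.

4.4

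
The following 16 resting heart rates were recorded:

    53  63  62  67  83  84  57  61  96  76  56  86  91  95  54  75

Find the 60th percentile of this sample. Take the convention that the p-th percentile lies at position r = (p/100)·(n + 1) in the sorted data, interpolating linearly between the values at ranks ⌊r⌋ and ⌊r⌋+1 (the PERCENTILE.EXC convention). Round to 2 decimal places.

77.40

Sorted: 53, 54, 56, 57, 61, 62, 63, 67, 75, 76, 83, 84, 86, 91, 95, 96.
n = 16.
r = (60/100)·(16 + 1) = 10.2.
Rank 10 is 76 and rank 11 is 83.
Interpolate: 76 + 0.2·(83 − 76) = 76 + 0.2·7 = 77.4.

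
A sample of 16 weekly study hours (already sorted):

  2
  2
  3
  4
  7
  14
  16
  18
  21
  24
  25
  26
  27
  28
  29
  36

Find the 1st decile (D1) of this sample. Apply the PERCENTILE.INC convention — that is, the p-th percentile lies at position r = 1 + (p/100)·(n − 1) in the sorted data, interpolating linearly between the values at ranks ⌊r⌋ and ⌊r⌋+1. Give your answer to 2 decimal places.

n = 16.
r = 1 + (10/100)·(16 − 1) = 1 + 1.5 = 2.5.
Rank 2 is 2 and rank 3 is 3.
Interpolate: 2 + 0.5·(3 − 2) = 2 + 0.5·1 = 2.5.

2.50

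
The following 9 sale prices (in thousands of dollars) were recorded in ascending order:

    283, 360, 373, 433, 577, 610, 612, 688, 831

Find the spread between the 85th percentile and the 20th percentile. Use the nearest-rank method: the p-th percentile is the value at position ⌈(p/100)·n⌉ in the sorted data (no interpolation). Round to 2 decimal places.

n = 9.
P20: rank ⌈20/100·9⌉ = 2 → 360.
P85: rank ⌈85/100·9⌉ = 8 → 688.
Difference: 688 − 360 = 328.

328.00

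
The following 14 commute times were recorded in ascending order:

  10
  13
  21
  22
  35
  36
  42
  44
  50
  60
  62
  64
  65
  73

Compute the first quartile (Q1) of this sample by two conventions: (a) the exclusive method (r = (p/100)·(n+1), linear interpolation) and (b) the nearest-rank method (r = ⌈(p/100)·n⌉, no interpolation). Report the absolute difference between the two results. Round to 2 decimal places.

n = 14.
(a) r = 3.75; between ranks 3 (21) and 4 (22): 21.75.
(b) the nearest-rank method: rank 4 → 22.
|21.75 − 22| = 0.25.

0.25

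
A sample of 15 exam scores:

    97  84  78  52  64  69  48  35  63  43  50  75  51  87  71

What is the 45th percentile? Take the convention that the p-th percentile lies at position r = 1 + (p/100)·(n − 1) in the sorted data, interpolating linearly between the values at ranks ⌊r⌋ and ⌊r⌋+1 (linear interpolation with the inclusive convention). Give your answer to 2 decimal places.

Sorted: 35, 43, 48, 50, 51, 52, 63, 64, 69, 71, 75, 78, 84, 87, 97.
n = 15.
r = 1 + (45/100)·(15 − 1) = 1 + 6.3 = 7.3.
Rank 7 is 63 and rank 8 is 64.
Interpolate: 63 + 0.3·(64 − 63) = 63 + 0.3·1 = 63.3.

63.30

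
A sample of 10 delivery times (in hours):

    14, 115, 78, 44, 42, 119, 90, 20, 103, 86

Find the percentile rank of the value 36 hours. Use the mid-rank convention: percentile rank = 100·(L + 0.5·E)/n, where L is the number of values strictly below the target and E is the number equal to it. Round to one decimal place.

Sorted: 14, 20, 42, 44, 78, 86, 90, 103, 115, 119.
Count below 36: L = 2; count equal: E = 0; n = 10.
Percentile rank = 100·(2 + 0.5·0)/10 = 100·2/10 = 20.

20.0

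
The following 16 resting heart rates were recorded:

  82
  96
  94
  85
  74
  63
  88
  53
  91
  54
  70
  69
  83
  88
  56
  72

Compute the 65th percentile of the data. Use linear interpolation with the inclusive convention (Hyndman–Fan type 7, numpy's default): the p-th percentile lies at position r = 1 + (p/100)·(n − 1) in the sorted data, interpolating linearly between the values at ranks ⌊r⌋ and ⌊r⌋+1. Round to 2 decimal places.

Sorted: 53, 54, 56, 63, 69, 70, 72, 74, 82, 83, 85, 88, 88, 91, 94, 96.
n = 16.
r = 1 + (65/100)·(16 − 1) = 1 + 9.75 = 10.75.
Rank 10 is 83 and rank 11 is 85.
Interpolate: 83 + 0.75·(85 − 83) = 83 + 0.75·2 = 84.5.

84.50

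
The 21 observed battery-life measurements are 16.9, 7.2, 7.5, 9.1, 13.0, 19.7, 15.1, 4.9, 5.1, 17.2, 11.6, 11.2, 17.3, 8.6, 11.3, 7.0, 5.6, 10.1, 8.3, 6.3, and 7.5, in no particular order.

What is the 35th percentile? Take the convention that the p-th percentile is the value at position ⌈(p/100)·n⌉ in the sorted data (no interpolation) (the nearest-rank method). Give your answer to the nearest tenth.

7.5

Sorted: 4.9, 5.1, 5.6, 6.3, 7.0, 7.2, 7.5, 7.5, 8.3, 8.6, 9.1, 10.1, 11.2, 11.3, 11.6, 13.0, 15.1, 16.9, 17.2, 17.3, 19.7.
n = 21.
Position = ⌈35/100 · 21⌉ = ⌈7.35⌉ = 8.
The value at rank 8 is 7.5.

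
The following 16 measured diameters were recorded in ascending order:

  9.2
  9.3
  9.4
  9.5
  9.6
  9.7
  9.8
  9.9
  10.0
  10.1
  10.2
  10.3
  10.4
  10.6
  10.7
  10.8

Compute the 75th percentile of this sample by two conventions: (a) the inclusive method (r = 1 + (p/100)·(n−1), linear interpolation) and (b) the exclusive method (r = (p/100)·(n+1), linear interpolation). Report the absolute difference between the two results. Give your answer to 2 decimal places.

n = 16.
(a) r = 12.25; between ranks 12 (10.3) and 13 (10.4): 10.325.
(b) r = 12.75; between ranks 12 (10.3) and 13 (10.4): 10.375.
|10.325 − 10.375| = 0.05.

0.05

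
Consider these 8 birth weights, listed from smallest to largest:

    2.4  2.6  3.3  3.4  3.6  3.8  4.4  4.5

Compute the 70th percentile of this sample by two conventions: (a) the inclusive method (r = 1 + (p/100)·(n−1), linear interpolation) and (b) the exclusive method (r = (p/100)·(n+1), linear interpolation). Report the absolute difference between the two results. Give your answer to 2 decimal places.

0.20

n = 8.
(a) r = 5.9; between ranks 5 (3.6) and 6 (3.8): 3.78.
(b) r = 6.3; between ranks 6 (3.8) and 7 (4.4): 3.98.
|3.78 − 3.98| = 0.2.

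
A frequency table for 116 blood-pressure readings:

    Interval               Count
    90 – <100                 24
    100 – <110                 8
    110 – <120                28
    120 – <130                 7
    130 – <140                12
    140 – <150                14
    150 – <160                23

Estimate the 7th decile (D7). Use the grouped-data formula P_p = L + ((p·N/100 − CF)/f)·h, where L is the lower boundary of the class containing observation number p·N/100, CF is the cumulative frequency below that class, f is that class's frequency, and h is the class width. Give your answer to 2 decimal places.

141.57

N = 116; target position k = 70/100 · 116 = 81.2.
Cumulative frequencies: 24, 32, 60, 67, 79, 93, 116.
Observation 81.2 falls in the class 140 – <150.
L = 140, CF = 79, f = 14, h = 10.
P70 = 140 + ((81.2 − 79)/14)·10 = 140 + 1.57143 = 141.571.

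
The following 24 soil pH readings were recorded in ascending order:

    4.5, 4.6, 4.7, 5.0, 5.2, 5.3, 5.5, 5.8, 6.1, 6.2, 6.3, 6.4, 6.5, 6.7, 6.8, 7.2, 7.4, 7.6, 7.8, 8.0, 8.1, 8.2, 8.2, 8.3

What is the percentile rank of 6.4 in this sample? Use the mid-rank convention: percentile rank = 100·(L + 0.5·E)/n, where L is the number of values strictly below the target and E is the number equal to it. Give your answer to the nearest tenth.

Count below 6.4: L = 11; count equal: E = 1; n = 24.
Percentile rank = 100·(11 + 0.5·1)/24 = 100·11.5/24 = 47.92.

47.9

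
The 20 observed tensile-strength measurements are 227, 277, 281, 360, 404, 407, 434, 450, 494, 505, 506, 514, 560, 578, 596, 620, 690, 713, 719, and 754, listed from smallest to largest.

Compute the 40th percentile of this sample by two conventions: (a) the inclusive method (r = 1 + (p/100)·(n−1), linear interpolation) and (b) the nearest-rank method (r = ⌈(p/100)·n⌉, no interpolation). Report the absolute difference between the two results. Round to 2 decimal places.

26.40

n = 20.
(a) r = 8.6; between ranks 8 (450) and 9 (494): 476.4.
(b) the nearest-rank method: rank 8 → 450.
|476.4 − 450| = 26.4.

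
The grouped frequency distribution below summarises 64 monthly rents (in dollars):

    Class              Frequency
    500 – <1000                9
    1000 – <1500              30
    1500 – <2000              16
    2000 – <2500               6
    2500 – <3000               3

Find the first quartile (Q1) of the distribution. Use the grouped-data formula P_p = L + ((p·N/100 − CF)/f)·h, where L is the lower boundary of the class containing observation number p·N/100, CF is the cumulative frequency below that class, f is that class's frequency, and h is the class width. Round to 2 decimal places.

1116.67

N = 64; target position k = 25/100 · 64 = 16.
Cumulative frequencies: 9, 39, 55, 61, 64.
Observation 16 falls in the class 1000 – <1500.
L = 1000, CF = 9, f = 30, h = 500.
P25 = 1000 + ((16 − 9)/30)·500 = 1000 + 116.667 = 1116.67.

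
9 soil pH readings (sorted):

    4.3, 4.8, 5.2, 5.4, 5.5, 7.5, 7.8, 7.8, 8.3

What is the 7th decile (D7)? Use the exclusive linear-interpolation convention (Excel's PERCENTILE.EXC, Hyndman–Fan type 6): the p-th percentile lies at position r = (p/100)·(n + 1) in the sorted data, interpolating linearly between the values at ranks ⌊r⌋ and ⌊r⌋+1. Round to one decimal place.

7.8

n = 9.
r = (70/100)·(9 + 1) = 7.
r is an integer, so P70 is the value at rank 7: 7.8.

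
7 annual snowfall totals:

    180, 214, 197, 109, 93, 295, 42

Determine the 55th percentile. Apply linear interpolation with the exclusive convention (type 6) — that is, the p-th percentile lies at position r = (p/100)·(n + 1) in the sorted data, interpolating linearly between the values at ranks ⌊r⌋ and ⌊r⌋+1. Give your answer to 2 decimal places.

186.80

Sorted: 42, 93, 109, 180, 197, 214, 295.
n = 7.
r = (55/100)·(7 + 1) = 4.4.
Rank 4 is 180 and rank 5 is 197.
Interpolate: 180 + 0.4·(197 − 180) = 180 + 0.4·17 = 186.8.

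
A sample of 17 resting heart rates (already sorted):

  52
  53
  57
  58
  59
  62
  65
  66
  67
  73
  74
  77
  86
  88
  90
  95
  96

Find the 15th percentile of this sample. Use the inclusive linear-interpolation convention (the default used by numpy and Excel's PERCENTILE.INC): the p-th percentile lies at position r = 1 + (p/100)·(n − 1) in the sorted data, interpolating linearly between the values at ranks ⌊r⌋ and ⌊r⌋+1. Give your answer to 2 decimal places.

57.40

n = 17.
r = 1 + (15/100)·(17 − 1) = 1 + 2.4 = 3.4.
Rank 3 is 57 and rank 4 is 58.
Interpolate: 57 + 0.4·(58 − 57) = 57 + 0.4·1 = 57.4.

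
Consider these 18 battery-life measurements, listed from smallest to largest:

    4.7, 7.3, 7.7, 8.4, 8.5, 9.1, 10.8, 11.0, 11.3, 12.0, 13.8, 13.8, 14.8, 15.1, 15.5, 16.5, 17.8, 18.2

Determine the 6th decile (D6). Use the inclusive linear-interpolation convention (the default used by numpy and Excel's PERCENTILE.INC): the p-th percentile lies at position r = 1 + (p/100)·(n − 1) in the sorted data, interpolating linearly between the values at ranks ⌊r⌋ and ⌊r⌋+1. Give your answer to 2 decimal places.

n = 18.
r = 1 + (60/100)·(18 − 1) = 1 + 10.2 = 11.2.
Rank 11 is 13.8 and rank 12 is 13.8.
Interpolate: 13.8 + 0.2·(13.8 − 13.8) = 13.8 + 0.2·0 = 13.8.

13.80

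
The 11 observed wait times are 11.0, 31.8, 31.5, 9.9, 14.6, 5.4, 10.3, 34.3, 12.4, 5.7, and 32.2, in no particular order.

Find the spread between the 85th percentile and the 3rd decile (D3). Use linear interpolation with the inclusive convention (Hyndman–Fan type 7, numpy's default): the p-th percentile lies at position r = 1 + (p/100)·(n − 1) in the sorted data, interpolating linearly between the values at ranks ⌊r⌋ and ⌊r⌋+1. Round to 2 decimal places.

Sorted: 5.4, 5.7, 9.9, 10.3, 11.0, 12.4, 14.6, 31.5, 31.8, 32.2, 34.3.
n = 11.
P30: r = 4 (integer) → 10.3.
P85: r = 9.5; ranks 9–10 are 31.8, 32.2; interpolating gives 32.
Difference: 32 − 10.3 = 21.7.

21.70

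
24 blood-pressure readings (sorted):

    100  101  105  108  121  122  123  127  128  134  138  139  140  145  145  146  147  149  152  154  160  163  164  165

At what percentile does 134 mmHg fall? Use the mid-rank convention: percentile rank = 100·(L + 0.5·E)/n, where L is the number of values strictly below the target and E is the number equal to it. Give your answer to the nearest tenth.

39.6

Count below 134: L = 9; count equal: E = 1; n = 24.
Percentile rank = 100·(9 + 0.5·1)/24 = 100·9.5/24 = 39.58.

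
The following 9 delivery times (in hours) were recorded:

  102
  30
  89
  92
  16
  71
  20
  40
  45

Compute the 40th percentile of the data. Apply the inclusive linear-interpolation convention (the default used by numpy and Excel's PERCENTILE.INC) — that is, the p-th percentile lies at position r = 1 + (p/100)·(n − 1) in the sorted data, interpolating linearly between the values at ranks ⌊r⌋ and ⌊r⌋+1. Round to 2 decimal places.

Sorted: 16, 20, 30, 40, 45, 71, 89, 92, 102.
n = 9.
r = 1 + (40/100)·(9 − 1) = 1 + 3.2 = 4.2.
Rank 4 is 40 and rank 5 is 45.
Interpolate: 40 + 0.2·(45 − 40) = 40 + 0.2·5 = 41.

41.00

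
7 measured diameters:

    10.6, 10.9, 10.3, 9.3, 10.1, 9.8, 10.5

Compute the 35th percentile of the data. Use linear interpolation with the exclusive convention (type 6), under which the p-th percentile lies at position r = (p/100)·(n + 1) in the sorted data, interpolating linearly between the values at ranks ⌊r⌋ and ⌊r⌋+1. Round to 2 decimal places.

10.04

Sorted: 9.3, 9.8, 10.1, 10.3, 10.5, 10.6, 10.9.
n = 7.
r = (35/100)·(7 + 1) = 2.8.
Rank 2 is 9.8 and rank 3 is 10.1.
Interpolate: 9.8 + 0.8·(10.1 − 9.8) = 9.8 + 0.8·0.3 = 10.04.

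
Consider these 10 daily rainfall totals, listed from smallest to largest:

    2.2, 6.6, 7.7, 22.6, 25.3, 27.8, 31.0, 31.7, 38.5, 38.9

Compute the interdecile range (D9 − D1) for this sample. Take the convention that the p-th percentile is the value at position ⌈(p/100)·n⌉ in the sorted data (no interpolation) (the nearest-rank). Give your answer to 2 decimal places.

36.30

n = 10.
P10: rank ⌈10/100·10⌉ = 1 → 2.2.
P90: rank ⌈90/100·10⌉ = 9 → 38.5.
Difference: 38.5 − 2.2 = 36.3.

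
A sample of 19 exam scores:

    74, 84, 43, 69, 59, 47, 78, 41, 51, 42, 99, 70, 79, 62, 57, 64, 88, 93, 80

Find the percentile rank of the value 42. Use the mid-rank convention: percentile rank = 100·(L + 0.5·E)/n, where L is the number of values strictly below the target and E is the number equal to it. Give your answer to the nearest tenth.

Sorted: 41, 42, 43, 47, 51, 57, 59, 62, 64, 69, 70, 74, 78, 79, 80, 84, 88, 93, 99.
Count below 42: L = 1; count equal: E = 1; n = 19.
Percentile rank = 100·(1 + 0.5·1)/19 = 100·1.5/19 = 7.895.

7.9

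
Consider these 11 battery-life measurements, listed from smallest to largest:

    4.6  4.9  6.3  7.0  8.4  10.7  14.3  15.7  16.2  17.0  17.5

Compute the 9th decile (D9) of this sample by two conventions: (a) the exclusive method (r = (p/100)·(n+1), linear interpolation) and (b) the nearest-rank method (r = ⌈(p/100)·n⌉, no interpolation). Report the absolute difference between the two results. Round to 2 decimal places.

0.40

n = 11.
(a) r = 10.8; between ranks 10 (17.0) and 11 (17.5): 17.4.
(b) the nearest-rank method: rank 10 → 17.
|17.4 − 17| = 0.4.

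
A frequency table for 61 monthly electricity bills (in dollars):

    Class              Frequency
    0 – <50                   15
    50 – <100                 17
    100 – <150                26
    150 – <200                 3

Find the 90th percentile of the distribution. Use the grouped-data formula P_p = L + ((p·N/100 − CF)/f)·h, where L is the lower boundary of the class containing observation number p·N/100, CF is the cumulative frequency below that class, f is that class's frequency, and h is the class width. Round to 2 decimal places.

N = 61; target position k = 90/100 · 61 = 54.9.
Cumulative frequencies: 15, 32, 58, 61.
Observation 54.9 falls in the class 100 – <150.
L = 100, CF = 32, f = 26, h = 50.
P90 = 100 + ((54.9 − 32)/26)·50 = 100 + 44.0385 = 144.038.

144.04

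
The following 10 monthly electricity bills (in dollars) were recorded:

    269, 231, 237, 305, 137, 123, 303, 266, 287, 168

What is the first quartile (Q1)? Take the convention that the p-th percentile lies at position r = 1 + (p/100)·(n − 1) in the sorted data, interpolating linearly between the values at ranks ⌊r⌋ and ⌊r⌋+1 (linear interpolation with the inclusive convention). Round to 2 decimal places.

Sorted: 123, 137, 168, 231, 237, 266, 269, 287, 303, 305.
n = 10.
r = 1 + (25/100)·(10 − 1) = 1 + 2.25 = 3.25.
Rank 3 is 168 and rank 4 is 231.
Interpolate: 168 + 0.25·(231 − 168) = 168 + 0.25·63 = 183.75.

183.75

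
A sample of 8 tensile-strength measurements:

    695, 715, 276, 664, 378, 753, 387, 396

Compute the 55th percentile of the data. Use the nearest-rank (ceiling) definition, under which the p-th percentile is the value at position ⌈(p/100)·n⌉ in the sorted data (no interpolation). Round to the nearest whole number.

Sorted: 276, 378, 387, 396, 664, 695, 715, 753.
n = 8.
Position = ⌈55/100 · 8⌉ = ⌈4.4⌉ = 5.
The value at rank 5 is 664.

664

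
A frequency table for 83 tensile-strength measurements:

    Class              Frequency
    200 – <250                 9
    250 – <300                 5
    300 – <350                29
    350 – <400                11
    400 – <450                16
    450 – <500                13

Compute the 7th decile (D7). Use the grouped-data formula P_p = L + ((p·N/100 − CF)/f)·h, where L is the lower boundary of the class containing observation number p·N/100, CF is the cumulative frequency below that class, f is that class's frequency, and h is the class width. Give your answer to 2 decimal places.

N = 83; target position k = 70/100 · 83 = 58.1.
Cumulative frequencies: 9, 14, 43, 54, 70, 83.
Observation 58.1 falls in the class 400 – <450.
L = 400, CF = 54, f = 16, h = 50.
P70 = 400 + ((58.1 − 54)/16)·50 = 400 + 12.8125 = 412.812.

412.81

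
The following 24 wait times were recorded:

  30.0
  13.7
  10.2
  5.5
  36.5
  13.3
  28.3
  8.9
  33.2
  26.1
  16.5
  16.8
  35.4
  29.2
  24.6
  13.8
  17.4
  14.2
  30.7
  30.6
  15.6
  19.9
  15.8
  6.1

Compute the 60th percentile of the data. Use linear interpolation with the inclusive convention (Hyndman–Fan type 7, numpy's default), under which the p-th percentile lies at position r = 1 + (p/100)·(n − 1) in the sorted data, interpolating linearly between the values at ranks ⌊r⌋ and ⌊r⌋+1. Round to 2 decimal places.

23.66

Sorted: 5.5, 6.1, 8.9, 10.2, 13.3, 13.7, 13.8, 14.2, 15.6, 15.8, 16.5, 16.8, 17.4, 19.9, 24.6, 26.1, 28.3, 29.2, 30.0, 30.6, 30.7, 33.2, 35.4, 36.5.
n = 24.
r = 1 + (60/100)·(24 − 1) = 1 + 13.8 = 14.8.
Rank 14 is 19.9 and rank 15 is 24.6.
Interpolate: 19.9 + 0.8·(24.6 − 19.9) = 19.9 + 0.8·4.7 = 23.66.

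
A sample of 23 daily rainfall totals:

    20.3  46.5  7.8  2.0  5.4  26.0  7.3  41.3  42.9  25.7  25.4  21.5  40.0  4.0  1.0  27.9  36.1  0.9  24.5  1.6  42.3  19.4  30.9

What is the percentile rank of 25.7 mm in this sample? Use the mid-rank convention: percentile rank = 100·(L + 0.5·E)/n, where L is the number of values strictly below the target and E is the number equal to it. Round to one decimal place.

58.7

Sorted: 0.9, 1.0, 1.6, 2.0, 4.0, 5.4, 7.3, 7.8, 19.4, 20.3, 21.5, 24.5, 25.4, 25.7, 26.0, 27.9, 30.9, 36.1, 40.0, 41.3, 42.3, 42.9, 46.5.
Count below 25.7: L = 13; count equal: E = 1; n = 23.
Percentile rank = 100·(13 + 0.5·1)/23 = 100·13.5/23 = 58.7.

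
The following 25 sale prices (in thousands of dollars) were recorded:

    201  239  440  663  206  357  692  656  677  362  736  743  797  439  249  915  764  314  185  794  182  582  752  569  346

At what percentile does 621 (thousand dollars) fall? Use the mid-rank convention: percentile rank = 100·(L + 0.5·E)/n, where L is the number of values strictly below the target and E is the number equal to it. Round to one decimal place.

Sorted: 182, 185, 201, 206, 239, 249, 314, 346, 357, 362, 439, 440, 569, 582, 656, 663, 677, 692, 736, 743, 752, 764, 794, 797, 915.
Count below 621: L = 14; count equal: E = 0; n = 25.
Percentile rank = 100·(14 + 0.5·0)/25 = 100·14/25 = 56.

56.0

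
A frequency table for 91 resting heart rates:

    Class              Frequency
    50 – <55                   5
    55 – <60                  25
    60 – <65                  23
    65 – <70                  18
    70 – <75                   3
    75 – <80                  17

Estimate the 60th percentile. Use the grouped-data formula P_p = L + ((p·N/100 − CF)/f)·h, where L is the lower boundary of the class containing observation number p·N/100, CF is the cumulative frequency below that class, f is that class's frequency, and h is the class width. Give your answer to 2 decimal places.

65.44

N = 91; target position k = 60/100 · 91 = 54.6.
Cumulative frequencies: 5, 30, 53, 71, 74, 91.
Observation 54.6 falls in the class 65 – <70.
L = 65, CF = 53, f = 18, h = 5.
P60 = 65 + ((54.6 − 53)/18)·5 = 65 + 0.444444 = 65.4444.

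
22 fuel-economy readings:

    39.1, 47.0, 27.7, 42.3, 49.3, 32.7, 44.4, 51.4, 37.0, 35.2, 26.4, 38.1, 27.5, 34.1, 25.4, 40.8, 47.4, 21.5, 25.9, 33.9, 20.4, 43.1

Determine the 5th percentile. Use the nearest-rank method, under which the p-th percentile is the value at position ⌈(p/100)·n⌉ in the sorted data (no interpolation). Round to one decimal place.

21.5

Sorted: 20.4, 21.5, 25.4, 25.9, 26.4, 27.5, 27.7, 32.7, 33.9, 34.1, 35.2, 37.0, 38.1, 39.1, 40.8, 42.3, 43.1, 44.4, 47.0, 47.4, 49.3, 51.4.
n = 22.
Position = ⌈5/100 · 22⌉ = ⌈1.1⌉ = 2.
The value at rank 2 is 21.5.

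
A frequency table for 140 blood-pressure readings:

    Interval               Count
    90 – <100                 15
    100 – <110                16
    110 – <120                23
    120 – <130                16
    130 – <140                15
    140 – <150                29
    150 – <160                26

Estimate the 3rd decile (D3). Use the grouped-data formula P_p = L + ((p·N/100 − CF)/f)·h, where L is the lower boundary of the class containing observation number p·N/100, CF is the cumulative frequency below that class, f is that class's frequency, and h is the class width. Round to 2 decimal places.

N = 140; target position k = 30/100 · 140 = 42.
Cumulative frequencies: 15, 31, 54, 70, 85, 114, 140.
Observation 42 falls in the class 110 – <120.
L = 110, CF = 31, f = 23, h = 10.
P30 = 110 + ((42 − 31)/23)·10 = 110 + 4.78261 = 114.783.

114.78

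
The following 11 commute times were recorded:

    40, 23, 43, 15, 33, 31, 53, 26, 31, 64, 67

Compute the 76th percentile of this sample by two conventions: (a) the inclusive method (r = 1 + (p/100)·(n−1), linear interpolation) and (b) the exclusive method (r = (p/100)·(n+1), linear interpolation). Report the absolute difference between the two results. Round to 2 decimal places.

Sorted: 15, 23, 26, 31, 31, 33, 40, 43, 53, 64, 67.
n = 11.
(a) r = 8.6; between ranks 8 (43) and 9 (53): 49.
(b) r = 9.12; between ranks 9 (53) and 10 (64): 54.32.
|49 − 54.32| = 5.32.

5.32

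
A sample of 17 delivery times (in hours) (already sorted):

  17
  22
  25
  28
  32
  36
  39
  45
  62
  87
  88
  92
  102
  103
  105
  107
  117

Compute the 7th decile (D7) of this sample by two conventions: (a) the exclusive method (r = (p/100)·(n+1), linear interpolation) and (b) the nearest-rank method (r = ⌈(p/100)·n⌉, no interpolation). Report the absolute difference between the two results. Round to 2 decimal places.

n = 17.
(a) r = 12.6; between ranks 12 (92) and 13 (102): 98.
(b) the nearest-rank method: rank 12 → 92.
|98 − 92| = 6.

6.00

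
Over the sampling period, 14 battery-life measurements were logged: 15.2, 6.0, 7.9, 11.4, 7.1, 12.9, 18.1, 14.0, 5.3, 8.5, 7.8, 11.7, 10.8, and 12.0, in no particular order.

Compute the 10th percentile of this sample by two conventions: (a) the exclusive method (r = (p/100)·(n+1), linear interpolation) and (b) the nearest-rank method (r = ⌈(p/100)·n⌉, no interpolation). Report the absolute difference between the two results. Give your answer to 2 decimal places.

Sorted: 5.3, 6.0, 7.1, 7.8, 7.9, 8.5, 10.8, 11.4, 11.7, 12.0, 12.9, 14.0, 15.2, 18.1.
n = 14.
(a) r = 1.5; between ranks 1 (5.3) and 2 (6.0): 5.65.
(b) the nearest-rank method: rank 2 → 6.
|5.65 − 6| = 0.35.

0.35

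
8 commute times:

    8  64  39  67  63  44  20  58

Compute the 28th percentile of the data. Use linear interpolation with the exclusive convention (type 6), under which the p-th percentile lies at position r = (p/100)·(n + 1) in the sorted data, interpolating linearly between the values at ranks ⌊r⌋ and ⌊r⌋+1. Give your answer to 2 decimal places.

Sorted: 8, 20, 39, 44, 58, 63, 64, 67.
n = 8.
r = (28/100)·(8 + 1) = 2.52.
Rank 2 is 20 and rank 3 is 39.
Interpolate: 20 + 0.52·(39 − 20) = 20 + 0.52·19 = 29.88.

29.88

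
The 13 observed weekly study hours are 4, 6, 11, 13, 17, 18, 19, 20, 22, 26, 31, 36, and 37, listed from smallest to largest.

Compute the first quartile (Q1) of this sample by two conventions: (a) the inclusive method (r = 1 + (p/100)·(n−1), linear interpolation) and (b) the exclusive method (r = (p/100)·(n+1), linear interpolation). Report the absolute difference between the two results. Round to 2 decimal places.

1.00

n = 13.
(a) r = 4 → value at rank 4 = 13.
(b) r = 3.5; between ranks 3 (11) and 4 (13): 12.
|13 − 12| = 1.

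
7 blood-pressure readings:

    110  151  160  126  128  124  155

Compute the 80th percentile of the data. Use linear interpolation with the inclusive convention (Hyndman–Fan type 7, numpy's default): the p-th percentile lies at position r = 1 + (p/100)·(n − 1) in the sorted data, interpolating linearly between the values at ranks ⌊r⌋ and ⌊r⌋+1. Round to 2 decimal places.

154.20

Sorted: 110, 124, 126, 128, 151, 155, 160.
n = 7.
r = 1 + (80/100)·(7 − 1) = 1 + 4.8 = 5.8.
Rank 5 is 151 and rank 6 is 155.
Interpolate: 151 + 0.8·(155 − 151) = 151 + 0.8·4 = 154.2.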